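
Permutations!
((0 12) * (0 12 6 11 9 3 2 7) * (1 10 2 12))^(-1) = (0 7 2 10 1 12 3 9 11 6)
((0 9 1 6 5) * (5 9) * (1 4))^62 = ((0 5)(1 6 9 4))^62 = (1 9)(4 6)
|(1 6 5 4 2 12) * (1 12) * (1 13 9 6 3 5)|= 8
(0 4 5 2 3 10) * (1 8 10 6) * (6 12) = (0 4 5 2 3 12 6 1 8 10) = [4, 8, 3, 12, 5, 2, 1, 7, 10, 9, 0, 11, 6]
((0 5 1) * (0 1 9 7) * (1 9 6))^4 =((0 5 6 1 9 7))^4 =(0 9 6)(1 5 7)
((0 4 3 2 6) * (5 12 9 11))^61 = (0 4 3 2 6)(5 12 9 11)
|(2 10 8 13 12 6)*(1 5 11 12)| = 9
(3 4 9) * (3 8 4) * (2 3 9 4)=[0, 1, 3, 9, 4, 5, 6, 7, 2, 8]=(2 3 9 8)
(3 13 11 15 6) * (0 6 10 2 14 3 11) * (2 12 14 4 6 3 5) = (0 3 13)(2 4 6 11 15 10 12 14 5) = [3, 1, 4, 13, 6, 2, 11, 7, 8, 9, 12, 15, 14, 0, 5, 10]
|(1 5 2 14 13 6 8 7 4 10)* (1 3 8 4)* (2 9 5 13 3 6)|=|(1 13 2 14 3 8 7)(4 10 6)(5 9)|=42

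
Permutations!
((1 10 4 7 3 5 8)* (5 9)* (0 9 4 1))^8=((0 9 5 8)(1 10)(3 4 7))^8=(10)(3 7 4)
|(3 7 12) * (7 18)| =4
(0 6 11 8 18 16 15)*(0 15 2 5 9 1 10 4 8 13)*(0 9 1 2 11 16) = (0 6 16 11 13 9 2 5 1 10 4 8 18) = [6, 10, 5, 3, 8, 1, 16, 7, 18, 2, 4, 13, 12, 9, 14, 15, 11, 17, 0]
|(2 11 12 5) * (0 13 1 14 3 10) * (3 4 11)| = 11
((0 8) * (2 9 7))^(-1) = (0 8)(2 7 9)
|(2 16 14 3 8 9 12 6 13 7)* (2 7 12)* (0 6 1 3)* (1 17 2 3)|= |(0 6 13 12 17 2 16 14)(3 8 9)|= 24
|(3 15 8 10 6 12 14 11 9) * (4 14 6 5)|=18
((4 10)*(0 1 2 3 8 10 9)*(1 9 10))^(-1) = (0 9)(1 8 3 2)(4 10)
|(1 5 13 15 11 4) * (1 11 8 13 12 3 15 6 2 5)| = |(2 5 12 3 15 8 13 6)(4 11)| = 8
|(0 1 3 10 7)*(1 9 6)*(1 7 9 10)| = 10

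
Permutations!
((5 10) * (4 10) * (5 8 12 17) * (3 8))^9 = (3 12 5 10 8 17 4)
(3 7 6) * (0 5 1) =(0 5 1)(3 7 6) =[5, 0, 2, 7, 4, 1, 3, 6]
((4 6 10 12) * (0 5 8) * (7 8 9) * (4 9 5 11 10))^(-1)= (0 8 7 9 12 10 11)(4 6)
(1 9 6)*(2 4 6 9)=(9)(1 2 4 6)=[0, 2, 4, 3, 6, 5, 1, 7, 8, 9]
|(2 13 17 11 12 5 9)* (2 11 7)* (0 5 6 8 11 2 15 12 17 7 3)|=|(0 5 9 2 13 7 15 12 6 8 11 17 3)|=13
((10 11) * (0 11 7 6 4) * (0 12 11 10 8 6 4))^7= (0 6 8 11 12 4 7 10)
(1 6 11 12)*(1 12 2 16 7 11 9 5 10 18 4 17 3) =(1 6 9 5 10 18 4 17 3)(2 16 7 11) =[0, 6, 16, 1, 17, 10, 9, 11, 8, 5, 18, 2, 12, 13, 14, 15, 7, 3, 4]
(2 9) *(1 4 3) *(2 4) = (1 2 9 4 3) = [0, 2, 9, 1, 3, 5, 6, 7, 8, 4]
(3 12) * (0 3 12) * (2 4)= (12)(0 3)(2 4)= [3, 1, 4, 0, 2, 5, 6, 7, 8, 9, 10, 11, 12]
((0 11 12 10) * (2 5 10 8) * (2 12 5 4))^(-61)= ((0 11 5 10)(2 4)(8 12))^(-61)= (0 10 5 11)(2 4)(8 12)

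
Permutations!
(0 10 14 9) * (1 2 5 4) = (0 10 14 9)(1 2 5 4) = [10, 2, 5, 3, 1, 4, 6, 7, 8, 0, 14, 11, 12, 13, 9]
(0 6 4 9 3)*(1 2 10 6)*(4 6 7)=[1, 2, 10, 0, 9, 5, 6, 4, 8, 3, 7]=(0 1 2 10 7 4 9 3)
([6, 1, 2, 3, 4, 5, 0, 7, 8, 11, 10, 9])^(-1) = (0 6)(9 11)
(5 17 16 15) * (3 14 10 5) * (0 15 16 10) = (0 15 3 14)(5 17 10) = [15, 1, 2, 14, 4, 17, 6, 7, 8, 9, 5, 11, 12, 13, 0, 3, 16, 10]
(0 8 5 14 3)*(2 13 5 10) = (0 8 10 2 13 5 14 3) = [8, 1, 13, 0, 4, 14, 6, 7, 10, 9, 2, 11, 12, 5, 3]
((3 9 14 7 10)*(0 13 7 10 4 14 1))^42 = (0 3 4)(1 10 7)(9 14 13)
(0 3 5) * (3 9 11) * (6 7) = (0 9 11 3 5)(6 7) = [9, 1, 2, 5, 4, 0, 7, 6, 8, 11, 10, 3]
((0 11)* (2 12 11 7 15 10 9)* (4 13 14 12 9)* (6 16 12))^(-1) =(0 11 12 16 6 14 13 4 10 15 7)(2 9)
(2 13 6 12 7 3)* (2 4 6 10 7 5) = (2 13 10 7 3 4 6 12 5) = [0, 1, 13, 4, 6, 2, 12, 3, 8, 9, 7, 11, 5, 10]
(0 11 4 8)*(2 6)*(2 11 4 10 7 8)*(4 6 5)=(0 6 11 10 7 8)(2 5 4)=[6, 1, 5, 3, 2, 4, 11, 8, 0, 9, 7, 10]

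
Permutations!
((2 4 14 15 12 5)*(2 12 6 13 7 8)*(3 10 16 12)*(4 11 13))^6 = (2 11 13 7 8)(3 10 16 12 5)(4 15)(6 14) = ((2 11 13 7 8)(3 10 16 12 5)(4 14 15 6))^6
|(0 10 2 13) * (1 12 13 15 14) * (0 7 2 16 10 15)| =8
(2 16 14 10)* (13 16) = (2 13 16 14 10) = [0, 1, 13, 3, 4, 5, 6, 7, 8, 9, 2, 11, 12, 16, 10, 15, 14]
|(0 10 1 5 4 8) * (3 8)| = 7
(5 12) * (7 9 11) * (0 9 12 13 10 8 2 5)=(0 9 11 7 12)(2 5 13 10 8)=[9, 1, 5, 3, 4, 13, 6, 12, 2, 11, 8, 7, 0, 10]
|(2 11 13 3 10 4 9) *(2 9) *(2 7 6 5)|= 9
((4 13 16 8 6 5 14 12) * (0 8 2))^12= ((0 8 6 5 14 12 4 13 16 2))^12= (0 6 14 4 16)(2 8 5 12 13)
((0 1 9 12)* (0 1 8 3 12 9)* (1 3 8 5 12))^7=(0 12 1 5 3)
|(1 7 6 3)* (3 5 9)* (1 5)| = |(1 7 6)(3 5 9)| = 3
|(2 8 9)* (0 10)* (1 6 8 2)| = 4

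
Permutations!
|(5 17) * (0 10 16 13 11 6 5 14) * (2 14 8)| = |(0 10 16 13 11 6 5 17 8 2 14)| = 11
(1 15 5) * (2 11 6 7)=[0, 15, 11, 3, 4, 1, 7, 2, 8, 9, 10, 6, 12, 13, 14, 5]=(1 15 5)(2 11 6 7)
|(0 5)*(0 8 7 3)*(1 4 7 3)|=|(0 5 8 3)(1 4 7)|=12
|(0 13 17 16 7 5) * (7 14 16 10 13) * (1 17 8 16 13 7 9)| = 28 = |(0 9 1 17 10 7 5)(8 16 14 13)|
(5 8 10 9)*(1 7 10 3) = [0, 7, 2, 1, 4, 8, 6, 10, 3, 5, 9] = (1 7 10 9 5 8 3)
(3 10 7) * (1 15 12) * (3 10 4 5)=[0, 15, 2, 4, 5, 3, 6, 10, 8, 9, 7, 11, 1, 13, 14, 12]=(1 15 12)(3 4 5)(7 10)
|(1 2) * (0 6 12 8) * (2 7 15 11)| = |(0 6 12 8)(1 7 15 11 2)| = 20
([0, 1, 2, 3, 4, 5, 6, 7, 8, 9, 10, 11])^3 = (11)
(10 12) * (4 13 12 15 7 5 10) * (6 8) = (4 13 12)(5 10 15 7)(6 8) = [0, 1, 2, 3, 13, 10, 8, 5, 6, 9, 15, 11, 4, 12, 14, 7]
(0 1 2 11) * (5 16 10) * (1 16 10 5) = (0 16 5 10 1 2 11) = [16, 2, 11, 3, 4, 10, 6, 7, 8, 9, 1, 0, 12, 13, 14, 15, 5]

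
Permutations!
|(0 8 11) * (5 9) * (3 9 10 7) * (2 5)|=|(0 8 11)(2 5 10 7 3 9)|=6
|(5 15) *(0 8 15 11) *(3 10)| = 10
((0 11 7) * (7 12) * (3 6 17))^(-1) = ((0 11 12 7)(3 6 17))^(-1) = (0 7 12 11)(3 17 6)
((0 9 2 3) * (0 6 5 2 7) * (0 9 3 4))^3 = ((0 3 6 5 2 4)(7 9))^3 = (0 5)(2 3)(4 6)(7 9)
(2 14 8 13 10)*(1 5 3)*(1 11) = [0, 5, 14, 11, 4, 3, 6, 7, 13, 9, 2, 1, 12, 10, 8] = (1 5 3 11)(2 14 8 13 10)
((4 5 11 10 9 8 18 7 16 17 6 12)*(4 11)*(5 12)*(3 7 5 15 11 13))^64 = (3 6 9 4 7 15 8 12 16 11 18 13 17 10 5)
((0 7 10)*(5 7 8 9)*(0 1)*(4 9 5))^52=((0 8 5 7 10 1)(4 9))^52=(0 10 5)(1 7 8)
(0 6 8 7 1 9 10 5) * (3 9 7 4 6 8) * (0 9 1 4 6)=[8, 7, 2, 1, 0, 9, 3, 4, 6, 10, 5]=(0 8 6 3 1 7 4)(5 9 10)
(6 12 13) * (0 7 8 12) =(0 7 8 12 13 6) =[7, 1, 2, 3, 4, 5, 0, 8, 12, 9, 10, 11, 13, 6]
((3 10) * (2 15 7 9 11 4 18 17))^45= ((2 15 7 9 11 4 18 17)(3 10))^45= (2 4 7 17 11 15 18 9)(3 10)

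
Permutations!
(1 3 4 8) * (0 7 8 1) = [7, 3, 2, 4, 1, 5, 6, 8, 0] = (0 7 8)(1 3 4)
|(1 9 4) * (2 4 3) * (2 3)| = |(1 9 2 4)| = 4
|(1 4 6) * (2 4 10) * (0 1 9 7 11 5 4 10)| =6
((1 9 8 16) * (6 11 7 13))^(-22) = (1 8)(6 7)(9 16)(11 13) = ((1 9 8 16)(6 11 7 13))^(-22)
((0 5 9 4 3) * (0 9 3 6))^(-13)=(0 6 4 9 3 5)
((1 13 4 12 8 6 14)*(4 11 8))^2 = (1 11 6)(8 14 13)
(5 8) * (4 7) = (4 7)(5 8) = [0, 1, 2, 3, 7, 8, 6, 4, 5]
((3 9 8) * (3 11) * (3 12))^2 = ((3 9 8 11 12))^2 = (3 8 12 9 11)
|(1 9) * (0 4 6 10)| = 4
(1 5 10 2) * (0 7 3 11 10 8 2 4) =[7, 5, 1, 11, 0, 8, 6, 3, 2, 9, 4, 10] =(0 7 3 11 10 4)(1 5 8 2)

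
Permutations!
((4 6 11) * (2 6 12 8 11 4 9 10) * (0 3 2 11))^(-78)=((0 3 2 6 4 12 8)(9 10 11))^(-78)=(0 8 12 4 6 2 3)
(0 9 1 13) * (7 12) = (0 9 1 13)(7 12) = [9, 13, 2, 3, 4, 5, 6, 12, 8, 1, 10, 11, 7, 0]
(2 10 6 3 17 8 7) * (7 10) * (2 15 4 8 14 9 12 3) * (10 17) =(2 7 15 4 8 17 14 9 12 3 10 6) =[0, 1, 7, 10, 8, 5, 2, 15, 17, 12, 6, 11, 3, 13, 9, 4, 16, 14]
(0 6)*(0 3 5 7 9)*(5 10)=(0 6 3 10 5 7 9)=[6, 1, 2, 10, 4, 7, 3, 9, 8, 0, 5]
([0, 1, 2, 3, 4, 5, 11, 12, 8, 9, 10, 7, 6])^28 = [0, 1, 2, 3, 4, 5, 6, 7, 8, 9, 10, 11, 12]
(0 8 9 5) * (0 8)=(5 8 9)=[0, 1, 2, 3, 4, 8, 6, 7, 9, 5]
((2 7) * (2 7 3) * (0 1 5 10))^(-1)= ((0 1 5 10)(2 3))^(-1)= (0 10 5 1)(2 3)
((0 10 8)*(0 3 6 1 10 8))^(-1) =(0 10 1 6 3 8)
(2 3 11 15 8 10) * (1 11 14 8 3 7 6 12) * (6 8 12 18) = [0, 11, 7, 14, 4, 5, 18, 8, 10, 9, 2, 15, 1, 13, 12, 3, 16, 17, 6] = (1 11 15 3 14 12)(2 7 8 10)(6 18)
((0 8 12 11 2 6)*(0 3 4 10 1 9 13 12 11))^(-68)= (0 6 1)(2 10 12)(3 9 8)(4 13 11)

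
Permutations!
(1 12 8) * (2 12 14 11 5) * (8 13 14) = (1 8)(2 12 13 14 11 5) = [0, 8, 12, 3, 4, 2, 6, 7, 1, 9, 10, 5, 13, 14, 11]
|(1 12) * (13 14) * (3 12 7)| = |(1 7 3 12)(13 14)| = 4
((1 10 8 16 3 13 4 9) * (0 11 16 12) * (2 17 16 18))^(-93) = (0 16 1 11 3 10 18 13 8 2 4 12 17 9)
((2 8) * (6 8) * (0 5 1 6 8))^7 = (0 6 1 5)(2 8)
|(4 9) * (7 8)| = 2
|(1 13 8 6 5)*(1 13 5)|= 5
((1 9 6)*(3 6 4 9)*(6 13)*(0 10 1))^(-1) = ((0 10 1 3 13 6)(4 9))^(-1) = (0 6 13 3 1 10)(4 9)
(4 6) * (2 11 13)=(2 11 13)(4 6)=[0, 1, 11, 3, 6, 5, 4, 7, 8, 9, 10, 13, 12, 2]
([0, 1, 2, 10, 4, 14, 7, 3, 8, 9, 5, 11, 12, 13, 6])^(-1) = [0, 1, 2, 7, 4, 10, 14, 6, 8, 9, 3, 11, 12, 13, 5]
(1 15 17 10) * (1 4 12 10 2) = (1 15 17 2)(4 12 10) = [0, 15, 1, 3, 12, 5, 6, 7, 8, 9, 4, 11, 10, 13, 14, 17, 16, 2]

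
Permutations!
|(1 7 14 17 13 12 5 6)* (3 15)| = 8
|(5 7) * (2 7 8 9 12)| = 6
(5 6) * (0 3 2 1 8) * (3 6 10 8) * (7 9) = (0 6 5 10 8)(1 3 2)(7 9) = [6, 3, 1, 2, 4, 10, 5, 9, 0, 7, 8]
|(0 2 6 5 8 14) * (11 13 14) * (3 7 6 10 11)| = 30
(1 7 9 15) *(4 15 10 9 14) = (1 7 14 4 15)(9 10) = [0, 7, 2, 3, 15, 5, 6, 14, 8, 10, 9, 11, 12, 13, 4, 1]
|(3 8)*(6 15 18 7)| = 4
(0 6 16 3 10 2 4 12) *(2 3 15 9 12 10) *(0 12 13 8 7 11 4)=(0 6 16 15 9 13 8 7 11 4 10 3 2)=[6, 1, 0, 2, 10, 5, 16, 11, 7, 13, 3, 4, 12, 8, 14, 9, 15]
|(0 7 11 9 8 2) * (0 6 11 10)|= 15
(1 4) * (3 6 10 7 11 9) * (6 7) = [0, 4, 2, 7, 1, 5, 10, 11, 8, 3, 6, 9] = (1 4)(3 7 11 9)(6 10)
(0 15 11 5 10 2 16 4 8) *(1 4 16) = [15, 4, 1, 3, 8, 10, 6, 7, 0, 9, 2, 5, 12, 13, 14, 11, 16] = (16)(0 15 11 5 10 2 1 4 8)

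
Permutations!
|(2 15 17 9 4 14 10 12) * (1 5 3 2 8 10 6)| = 30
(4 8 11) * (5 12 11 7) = (4 8 7 5 12 11) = [0, 1, 2, 3, 8, 12, 6, 5, 7, 9, 10, 4, 11]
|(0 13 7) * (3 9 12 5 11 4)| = |(0 13 7)(3 9 12 5 11 4)| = 6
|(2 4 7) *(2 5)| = |(2 4 7 5)| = 4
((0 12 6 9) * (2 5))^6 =(0 6)(9 12)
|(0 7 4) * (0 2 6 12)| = 6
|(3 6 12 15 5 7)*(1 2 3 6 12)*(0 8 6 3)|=5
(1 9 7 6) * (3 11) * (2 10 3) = [0, 9, 10, 11, 4, 5, 1, 6, 8, 7, 3, 2] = (1 9 7 6)(2 10 3 11)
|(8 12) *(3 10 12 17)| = 5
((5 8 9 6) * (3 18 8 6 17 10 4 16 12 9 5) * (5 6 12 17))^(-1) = ((3 18 8 6)(4 16 17 10)(5 12 9))^(-1) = (3 6 8 18)(4 10 17 16)(5 9 12)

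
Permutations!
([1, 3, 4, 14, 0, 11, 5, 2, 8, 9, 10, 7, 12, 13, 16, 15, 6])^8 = (0 7 6 3 4 11 16 1 2 5 14)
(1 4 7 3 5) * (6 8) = [0, 4, 2, 5, 7, 1, 8, 3, 6] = (1 4 7 3 5)(6 8)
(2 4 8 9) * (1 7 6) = (1 7 6)(2 4 8 9) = [0, 7, 4, 3, 8, 5, 1, 6, 9, 2]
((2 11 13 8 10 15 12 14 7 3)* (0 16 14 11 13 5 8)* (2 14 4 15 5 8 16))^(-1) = ((0 2 13)(3 14 7)(4 15 12 11 8 10 5 16))^(-1) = (0 13 2)(3 7 14)(4 16 5 10 8 11 12 15)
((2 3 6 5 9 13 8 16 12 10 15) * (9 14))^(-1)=((2 3 6 5 14 9 13 8 16 12 10 15))^(-1)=(2 15 10 12 16 8 13 9 14 5 6 3)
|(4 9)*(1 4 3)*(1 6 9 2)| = 3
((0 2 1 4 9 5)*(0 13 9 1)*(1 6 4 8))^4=(5 13 9)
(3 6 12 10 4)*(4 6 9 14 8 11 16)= (3 9 14 8 11 16 4)(6 12 10)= [0, 1, 2, 9, 3, 5, 12, 7, 11, 14, 6, 16, 10, 13, 8, 15, 4]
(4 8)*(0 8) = (0 8 4) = [8, 1, 2, 3, 0, 5, 6, 7, 4]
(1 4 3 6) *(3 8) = (1 4 8 3 6) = [0, 4, 2, 6, 8, 5, 1, 7, 3]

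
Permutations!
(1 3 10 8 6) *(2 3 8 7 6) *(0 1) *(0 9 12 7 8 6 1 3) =(0 3 10 8 2)(1 6 9 12 7) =[3, 6, 0, 10, 4, 5, 9, 1, 2, 12, 8, 11, 7]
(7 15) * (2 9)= (2 9)(7 15)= [0, 1, 9, 3, 4, 5, 6, 15, 8, 2, 10, 11, 12, 13, 14, 7]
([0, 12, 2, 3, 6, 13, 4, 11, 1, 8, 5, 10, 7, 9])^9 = [0, 1, 2, 3, 6, 5, 4, 7, 8, 9, 10, 11, 12, 13]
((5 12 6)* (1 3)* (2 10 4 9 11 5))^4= (2 11)(4 12)(5 10)(6 9)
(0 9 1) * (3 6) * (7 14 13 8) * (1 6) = (0 9 6 3 1)(7 14 13 8) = [9, 0, 2, 1, 4, 5, 3, 14, 7, 6, 10, 11, 12, 8, 13]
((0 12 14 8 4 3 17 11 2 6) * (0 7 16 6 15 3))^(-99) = ((0 12 14 8 4)(2 15 3 17 11)(6 7 16))^(-99) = (0 12 14 8 4)(2 15 3 17 11)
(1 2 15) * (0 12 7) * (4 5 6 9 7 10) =(0 12 10 4 5 6 9 7)(1 2 15) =[12, 2, 15, 3, 5, 6, 9, 0, 8, 7, 4, 11, 10, 13, 14, 1]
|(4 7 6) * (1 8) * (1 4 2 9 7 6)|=|(1 8 4 6 2 9 7)|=7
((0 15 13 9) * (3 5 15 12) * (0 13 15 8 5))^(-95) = ((15)(0 12 3)(5 8)(9 13))^(-95) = (15)(0 12 3)(5 8)(9 13)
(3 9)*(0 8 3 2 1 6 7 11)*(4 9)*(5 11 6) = (0 8 3 4 9 2 1 5 11)(6 7) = [8, 5, 1, 4, 9, 11, 7, 6, 3, 2, 10, 0]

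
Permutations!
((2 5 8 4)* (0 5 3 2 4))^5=(0 8 5)(2 3)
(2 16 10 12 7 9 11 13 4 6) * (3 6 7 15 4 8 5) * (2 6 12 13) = [0, 1, 16, 12, 7, 3, 6, 9, 5, 11, 13, 2, 15, 8, 14, 4, 10] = (2 16 10 13 8 5 3 12 15 4 7 9 11)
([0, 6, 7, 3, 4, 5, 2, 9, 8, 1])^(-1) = (1 9 7 2 6)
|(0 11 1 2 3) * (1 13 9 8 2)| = |(0 11 13 9 8 2 3)| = 7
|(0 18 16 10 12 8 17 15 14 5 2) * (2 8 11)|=|(0 18 16 10 12 11 2)(5 8 17 15 14)|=35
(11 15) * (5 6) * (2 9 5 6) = (2 9 5)(11 15) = [0, 1, 9, 3, 4, 2, 6, 7, 8, 5, 10, 15, 12, 13, 14, 11]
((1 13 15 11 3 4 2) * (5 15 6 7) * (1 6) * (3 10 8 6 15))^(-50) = (15)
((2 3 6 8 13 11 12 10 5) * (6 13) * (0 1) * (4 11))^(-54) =((0 1)(2 3 13 4 11 12 10 5)(6 8))^(-54) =(2 13 11 10)(3 4 12 5)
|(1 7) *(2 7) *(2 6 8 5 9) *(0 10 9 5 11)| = 9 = |(0 10 9 2 7 1 6 8 11)|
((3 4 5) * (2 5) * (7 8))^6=(8)(2 3)(4 5)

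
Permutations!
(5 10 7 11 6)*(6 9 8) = (5 10 7 11 9 8 6) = [0, 1, 2, 3, 4, 10, 5, 11, 6, 8, 7, 9]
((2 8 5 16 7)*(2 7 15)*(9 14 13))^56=((2 8 5 16 15)(9 14 13))^56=(2 8 5 16 15)(9 13 14)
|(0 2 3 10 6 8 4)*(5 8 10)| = |(0 2 3 5 8 4)(6 10)| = 6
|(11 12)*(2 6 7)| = 6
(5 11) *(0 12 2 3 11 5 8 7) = (0 12 2 3 11 8 7) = [12, 1, 3, 11, 4, 5, 6, 0, 7, 9, 10, 8, 2]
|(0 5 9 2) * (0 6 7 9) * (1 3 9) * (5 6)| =|(0 6 7 1 3 9 2 5)| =8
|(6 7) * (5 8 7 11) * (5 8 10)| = 4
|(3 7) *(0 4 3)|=4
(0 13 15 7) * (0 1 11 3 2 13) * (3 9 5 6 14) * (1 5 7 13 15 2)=(1 11 9 7 5 6 14 3)(2 15 13)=[0, 11, 15, 1, 4, 6, 14, 5, 8, 7, 10, 9, 12, 2, 3, 13]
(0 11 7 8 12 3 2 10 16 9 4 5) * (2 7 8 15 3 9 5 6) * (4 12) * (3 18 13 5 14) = (0 11 8 4 6 2 10 16 14 3 7 15 18 13 5)(9 12) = [11, 1, 10, 7, 6, 0, 2, 15, 4, 12, 16, 8, 9, 5, 3, 18, 14, 17, 13]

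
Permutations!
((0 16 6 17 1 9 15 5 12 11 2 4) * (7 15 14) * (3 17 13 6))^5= ((0 16 3 17 1 9 14 7 15 5 12 11 2 4)(6 13))^5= (0 9 12 16 14 11 3 7 2 17 15 4 1 5)(6 13)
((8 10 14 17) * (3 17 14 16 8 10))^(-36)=((3 17 10 16 8))^(-36)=(3 8 16 10 17)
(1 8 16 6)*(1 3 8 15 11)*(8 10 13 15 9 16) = (1 9 16 6 3 10 13 15 11) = [0, 9, 2, 10, 4, 5, 3, 7, 8, 16, 13, 1, 12, 15, 14, 11, 6]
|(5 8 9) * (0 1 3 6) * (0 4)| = 15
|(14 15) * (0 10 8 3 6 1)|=6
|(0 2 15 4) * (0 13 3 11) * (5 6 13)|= |(0 2 15 4 5 6 13 3 11)|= 9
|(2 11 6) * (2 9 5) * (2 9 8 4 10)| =|(2 11 6 8 4 10)(5 9)| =6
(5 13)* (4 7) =(4 7)(5 13) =[0, 1, 2, 3, 7, 13, 6, 4, 8, 9, 10, 11, 12, 5]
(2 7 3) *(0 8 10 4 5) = [8, 1, 7, 2, 5, 0, 6, 3, 10, 9, 4] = (0 8 10 4 5)(2 7 3)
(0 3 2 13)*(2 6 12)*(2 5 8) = (0 3 6 12 5 8 2 13) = [3, 1, 13, 6, 4, 8, 12, 7, 2, 9, 10, 11, 5, 0]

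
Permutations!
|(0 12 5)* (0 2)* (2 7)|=5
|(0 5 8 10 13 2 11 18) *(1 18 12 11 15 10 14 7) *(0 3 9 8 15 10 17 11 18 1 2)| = 15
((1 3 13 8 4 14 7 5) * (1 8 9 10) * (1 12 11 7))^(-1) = (1 14 4 8 5 7 11 12 10 9 13 3)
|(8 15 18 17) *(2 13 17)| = |(2 13 17 8 15 18)| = 6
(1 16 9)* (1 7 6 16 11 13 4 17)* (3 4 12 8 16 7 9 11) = (1 3 4 17)(6 7)(8 16 11 13 12) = [0, 3, 2, 4, 17, 5, 7, 6, 16, 9, 10, 13, 8, 12, 14, 15, 11, 1]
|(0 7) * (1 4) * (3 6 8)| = 6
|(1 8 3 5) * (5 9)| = |(1 8 3 9 5)| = 5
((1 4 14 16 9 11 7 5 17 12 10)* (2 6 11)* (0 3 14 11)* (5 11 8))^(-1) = ((0 3 14 16 9 2 6)(1 4 8 5 17 12 10)(7 11))^(-1) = (0 6 2 9 16 14 3)(1 10 12 17 5 8 4)(7 11)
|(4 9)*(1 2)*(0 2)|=6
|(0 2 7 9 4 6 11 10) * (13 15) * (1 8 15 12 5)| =24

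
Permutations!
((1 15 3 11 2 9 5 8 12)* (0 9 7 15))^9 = (0 8)(1 5)(2 11 3 15 7)(9 12)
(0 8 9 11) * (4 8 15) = (0 15 4 8 9 11) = [15, 1, 2, 3, 8, 5, 6, 7, 9, 11, 10, 0, 12, 13, 14, 4]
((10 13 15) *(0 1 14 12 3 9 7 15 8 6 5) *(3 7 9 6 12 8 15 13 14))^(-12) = ((0 1 3 6 5)(7 13 15 10 14 8 12))^(-12) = (0 6 1 5 3)(7 15 14 12 13 10 8)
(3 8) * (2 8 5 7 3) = (2 8)(3 5 7) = [0, 1, 8, 5, 4, 7, 6, 3, 2]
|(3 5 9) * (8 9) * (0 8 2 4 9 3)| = |(0 8 3 5 2 4 9)| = 7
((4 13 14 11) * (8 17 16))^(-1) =((4 13 14 11)(8 17 16))^(-1) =(4 11 14 13)(8 16 17)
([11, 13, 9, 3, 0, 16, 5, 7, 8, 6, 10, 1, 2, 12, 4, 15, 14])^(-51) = (0 16 9 13)(1 4 5 2)(6 12 11 14)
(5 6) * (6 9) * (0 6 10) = (0 6 5 9 10) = [6, 1, 2, 3, 4, 9, 5, 7, 8, 10, 0]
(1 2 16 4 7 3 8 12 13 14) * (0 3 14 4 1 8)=(0 3)(1 2 16)(4 7 14 8 12 13)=[3, 2, 16, 0, 7, 5, 6, 14, 12, 9, 10, 11, 13, 4, 8, 15, 1]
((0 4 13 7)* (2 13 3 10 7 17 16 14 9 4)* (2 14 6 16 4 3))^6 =(2 17)(4 13)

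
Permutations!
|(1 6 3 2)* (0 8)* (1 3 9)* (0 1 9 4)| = 10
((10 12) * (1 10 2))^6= (1 12)(2 10)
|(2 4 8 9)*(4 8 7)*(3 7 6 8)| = |(2 3 7 4 6 8 9)| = 7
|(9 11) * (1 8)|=2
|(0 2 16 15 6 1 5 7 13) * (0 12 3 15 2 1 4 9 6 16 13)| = 12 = |(0 1 5 7)(2 13 12 3 15 16)(4 9 6)|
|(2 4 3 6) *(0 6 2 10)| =3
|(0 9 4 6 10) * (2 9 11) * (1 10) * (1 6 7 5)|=|(0 11 2 9 4 7 5 1 10)|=9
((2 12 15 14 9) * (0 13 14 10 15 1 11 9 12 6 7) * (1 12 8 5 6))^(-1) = (0 7 6 5 8 14 13)(1 2 9 11)(10 15)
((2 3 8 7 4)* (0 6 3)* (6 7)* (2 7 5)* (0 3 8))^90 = ((0 5 2 3)(4 7)(6 8))^90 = (8)(0 2)(3 5)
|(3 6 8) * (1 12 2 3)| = 6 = |(1 12 2 3 6 8)|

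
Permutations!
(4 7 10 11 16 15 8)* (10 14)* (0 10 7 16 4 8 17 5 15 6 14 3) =(0 10 11 4 16 6 14 7 3)(5 15 17) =[10, 1, 2, 0, 16, 15, 14, 3, 8, 9, 11, 4, 12, 13, 7, 17, 6, 5]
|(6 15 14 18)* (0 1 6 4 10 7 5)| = |(0 1 6 15 14 18 4 10 7 5)| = 10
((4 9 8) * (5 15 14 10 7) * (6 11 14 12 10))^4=(4 9 8)(5 7 10 12 15)(6 11 14)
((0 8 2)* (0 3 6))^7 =((0 8 2 3 6))^7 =(0 2 6 8 3)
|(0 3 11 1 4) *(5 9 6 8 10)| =|(0 3 11 1 4)(5 9 6 8 10)| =5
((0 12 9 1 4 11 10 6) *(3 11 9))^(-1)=(0 6 10 11 3 12)(1 9 4)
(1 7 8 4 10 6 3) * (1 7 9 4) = (1 9 4 10 6 3 7 8) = [0, 9, 2, 7, 10, 5, 3, 8, 1, 4, 6]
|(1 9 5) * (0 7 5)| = 5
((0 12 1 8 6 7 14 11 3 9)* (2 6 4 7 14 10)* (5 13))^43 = (0 4 6 9 8 2 3 1 10 11 12 7 14)(5 13)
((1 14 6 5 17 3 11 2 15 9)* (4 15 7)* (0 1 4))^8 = (0 2 3 5 14)(1 7 11 17 6)(4 9 15)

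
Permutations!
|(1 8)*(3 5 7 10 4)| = |(1 8)(3 5 7 10 4)| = 10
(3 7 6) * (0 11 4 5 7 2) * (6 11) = (0 6 3 2)(4 5 7 11) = [6, 1, 0, 2, 5, 7, 3, 11, 8, 9, 10, 4]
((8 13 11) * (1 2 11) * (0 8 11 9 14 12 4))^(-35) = ((0 8 13 1 2 9 14 12 4))^(-35) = (0 8 13 1 2 9 14 12 4)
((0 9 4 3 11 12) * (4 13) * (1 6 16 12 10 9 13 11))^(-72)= ((0 13 4 3 1 6 16 12)(9 11 10))^(-72)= (16)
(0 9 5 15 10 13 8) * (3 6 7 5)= (0 9 3 6 7 5 15 10 13 8)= [9, 1, 2, 6, 4, 15, 7, 5, 0, 3, 13, 11, 12, 8, 14, 10]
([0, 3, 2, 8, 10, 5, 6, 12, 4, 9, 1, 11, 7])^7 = (1 8 10 3 4)(7 12)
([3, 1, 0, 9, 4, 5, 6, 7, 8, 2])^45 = (0 3 9 2)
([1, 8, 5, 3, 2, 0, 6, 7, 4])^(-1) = (0 5 2 4 8 1)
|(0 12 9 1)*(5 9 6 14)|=|(0 12 6 14 5 9 1)|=7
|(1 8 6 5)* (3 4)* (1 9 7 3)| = 8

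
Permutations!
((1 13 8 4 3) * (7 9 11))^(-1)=(1 3 4 8 13)(7 11 9)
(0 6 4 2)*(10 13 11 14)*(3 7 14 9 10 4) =(0 6 3 7 14 4 2)(9 10 13 11) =[6, 1, 0, 7, 2, 5, 3, 14, 8, 10, 13, 9, 12, 11, 4]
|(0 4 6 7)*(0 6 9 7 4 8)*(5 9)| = 10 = |(0 8)(4 5 9 7 6)|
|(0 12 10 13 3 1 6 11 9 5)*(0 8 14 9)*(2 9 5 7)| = |(0 12 10 13 3 1 6 11)(2 9 7)(5 8 14)| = 24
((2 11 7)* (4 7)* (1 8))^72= (11)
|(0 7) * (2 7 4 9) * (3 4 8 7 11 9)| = |(0 8 7)(2 11 9)(3 4)| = 6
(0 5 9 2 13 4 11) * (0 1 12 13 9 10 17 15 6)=(0 5 10 17 15 6)(1 12 13 4 11)(2 9)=[5, 12, 9, 3, 11, 10, 0, 7, 8, 2, 17, 1, 13, 4, 14, 6, 16, 15]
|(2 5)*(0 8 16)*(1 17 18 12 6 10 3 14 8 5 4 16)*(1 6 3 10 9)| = |(0 5 2 4 16)(1 17 18 12 3 14 8 6 9)| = 45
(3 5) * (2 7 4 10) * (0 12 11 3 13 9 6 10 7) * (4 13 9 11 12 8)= (0 8 4 7 13 11 3 5 9 6 10 2)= [8, 1, 0, 5, 7, 9, 10, 13, 4, 6, 2, 3, 12, 11]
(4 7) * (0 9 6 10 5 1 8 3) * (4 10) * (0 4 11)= (0 9 6 11)(1 8 3 4 7 10 5)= [9, 8, 2, 4, 7, 1, 11, 10, 3, 6, 5, 0]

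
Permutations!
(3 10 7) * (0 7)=(0 7 3 10)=[7, 1, 2, 10, 4, 5, 6, 3, 8, 9, 0]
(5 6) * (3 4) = (3 4)(5 6) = [0, 1, 2, 4, 3, 6, 5]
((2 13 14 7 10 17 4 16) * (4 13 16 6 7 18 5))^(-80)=(4 6 7 10 17 13 14 18 5)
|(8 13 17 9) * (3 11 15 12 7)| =|(3 11 15 12 7)(8 13 17 9)| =20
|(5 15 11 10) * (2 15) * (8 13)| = 10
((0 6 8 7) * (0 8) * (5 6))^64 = (8)(0 5 6)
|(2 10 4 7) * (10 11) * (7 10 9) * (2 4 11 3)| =|(2 3)(4 10 11 9 7)| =10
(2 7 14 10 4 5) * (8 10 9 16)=(2 7 14 9 16 8 10 4 5)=[0, 1, 7, 3, 5, 2, 6, 14, 10, 16, 4, 11, 12, 13, 9, 15, 8]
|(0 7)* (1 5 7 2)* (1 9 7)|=|(0 2 9 7)(1 5)|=4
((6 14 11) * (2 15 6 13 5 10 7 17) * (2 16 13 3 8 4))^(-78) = (17)(2 6 11 8)(3 4 15 14)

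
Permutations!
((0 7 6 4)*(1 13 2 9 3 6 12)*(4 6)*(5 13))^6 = ((0 7 12 1 5 13 2 9 3 4))^6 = (0 2 12 3 5)(1 4 13 7 9)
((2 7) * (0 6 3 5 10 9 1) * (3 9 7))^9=(0 6 9 1)(2 7 10 5 3)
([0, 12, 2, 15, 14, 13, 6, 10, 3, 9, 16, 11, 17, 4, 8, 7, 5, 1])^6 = [0, 1, 2, 13, 10, 15, 6, 14, 5, 9, 8, 11, 12, 7, 16, 4, 3, 17]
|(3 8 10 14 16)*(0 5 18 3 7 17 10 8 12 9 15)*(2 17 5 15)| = |(0 15)(2 17 10 14 16 7 5 18 3 12 9)| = 22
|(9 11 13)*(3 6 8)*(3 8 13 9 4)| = 4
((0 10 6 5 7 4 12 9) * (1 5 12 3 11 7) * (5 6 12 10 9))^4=(1 5 12 10 6)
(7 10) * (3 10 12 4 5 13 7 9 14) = [0, 1, 2, 10, 5, 13, 6, 12, 8, 14, 9, 11, 4, 7, 3] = (3 10 9 14)(4 5 13 7 12)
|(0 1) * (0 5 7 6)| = 5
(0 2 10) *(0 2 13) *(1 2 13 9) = [9, 2, 10, 3, 4, 5, 6, 7, 8, 1, 13, 11, 12, 0] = (0 9 1 2 10 13)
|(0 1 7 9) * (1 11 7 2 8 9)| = |(0 11 7 1 2 8 9)| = 7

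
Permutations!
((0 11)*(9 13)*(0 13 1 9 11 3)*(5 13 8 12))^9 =(0 3)(1 9)(5 12 8 11 13)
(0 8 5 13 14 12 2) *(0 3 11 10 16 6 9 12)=(0 8 5 13 14)(2 3 11 10 16 6 9 12)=[8, 1, 3, 11, 4, 13, 9, 7, 5, 12, 16, 10, 2, 14, 0, 15, 6]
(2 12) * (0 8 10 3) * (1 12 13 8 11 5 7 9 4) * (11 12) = (0 12 2 13 8 10 3)(1 11 5 7 9 4) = [12, 11, 13, 0, 1, 7, 6, 9, 10, 4, 3, 5, 2, 8]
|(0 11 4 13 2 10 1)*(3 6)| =14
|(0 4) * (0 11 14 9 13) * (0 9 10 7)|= 6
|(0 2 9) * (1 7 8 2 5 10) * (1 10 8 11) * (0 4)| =6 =|(0 5 8 2 9 4)(1 7 11)|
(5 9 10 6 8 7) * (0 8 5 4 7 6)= (0 8 6 5 9 10)(4 7)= [8, 1, 2, 3, 7, 9, 5, 4, 6, 10, 0]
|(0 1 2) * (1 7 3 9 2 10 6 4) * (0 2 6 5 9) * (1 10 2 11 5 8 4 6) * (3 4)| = 30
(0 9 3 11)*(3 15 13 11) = (0 9 15 13 11) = [9, 1, 2, 3, 4, 5, 6, 7, 8, 15, 10, 0, 12, 11, 14, 13]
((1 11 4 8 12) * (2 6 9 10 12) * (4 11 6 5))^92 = ((1 6 9 10 12)(2 5 4 8))^92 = (1 9 12 6 10)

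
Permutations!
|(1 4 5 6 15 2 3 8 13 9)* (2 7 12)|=12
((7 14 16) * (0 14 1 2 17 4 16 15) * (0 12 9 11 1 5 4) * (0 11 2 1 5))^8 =((0 14 15 12 9 2 17 11 5 4 16 7))^8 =(0 5 9)(2 14 4)(7 11 12)(15 16 17)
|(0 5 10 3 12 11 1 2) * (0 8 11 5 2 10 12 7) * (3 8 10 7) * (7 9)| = |(0 2 10 8 11 1 9 7)(5 12)| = 8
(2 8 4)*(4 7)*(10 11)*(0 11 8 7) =(0 11 10 8)(2 7 4) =[11, 1, 7, 3, 2, 5, 6, 4, 0, 9, 8, 10]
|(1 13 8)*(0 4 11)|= 3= |(0 4 11)(1 13 8)|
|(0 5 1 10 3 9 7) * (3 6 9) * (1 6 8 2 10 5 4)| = |(0 4 1 5 6 9 7)(2 10 8)| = 21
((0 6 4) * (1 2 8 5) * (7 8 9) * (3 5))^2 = ((0 6 4)(1 2 9 7 8 3 5))^2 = (0 4 6)(1 9 8 5 2 7 3)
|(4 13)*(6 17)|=2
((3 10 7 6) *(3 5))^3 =((3 10 7 6 5))^3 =(3 6 10 5 7)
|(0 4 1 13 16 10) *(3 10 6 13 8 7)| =21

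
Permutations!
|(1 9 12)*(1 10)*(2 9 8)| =|(1 8 2 9 12 10)| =6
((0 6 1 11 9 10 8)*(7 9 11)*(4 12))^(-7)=(4 12)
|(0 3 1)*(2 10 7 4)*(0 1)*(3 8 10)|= 7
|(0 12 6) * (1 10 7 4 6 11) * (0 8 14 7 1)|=|(0 12 11)(1 10)(4 6 8 14 7)|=30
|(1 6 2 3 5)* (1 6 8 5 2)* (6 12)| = |(1 8 5 12 6)(2 3)| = 10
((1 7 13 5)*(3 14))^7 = ((1 7 13 5)(3 14))^7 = (1 5 13 7)(3 14)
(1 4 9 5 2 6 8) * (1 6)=(1 4 9 5 2)(6 8)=[0, 4, 1, 3, 9, 2, 8, 7, 6, 5]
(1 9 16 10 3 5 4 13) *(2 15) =(1 9 16 10 3 5 4 13)(2 15) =[0, 9, 15, 5, 13, 4, 6, 7, 8, 16, 3, 11, 12, 1, 14, 2, 10]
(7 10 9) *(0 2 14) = (0 2 14)(7 10 9) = [2, 1, 14, 3, 4, 5, 6, 10, 8, 7, 9, 11, 12, 13, 0]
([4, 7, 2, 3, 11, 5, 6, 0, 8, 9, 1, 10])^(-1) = [7, 10, 2, 3, 0, 5, 6, 1, 8, 9, 11, 4]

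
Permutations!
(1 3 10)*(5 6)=(1 3 10)(5 6)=[0, 3, 2, 10, 4, 6, 5, 7, 8, 9, 1]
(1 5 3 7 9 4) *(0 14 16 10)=(0 14 16 10)(1 5 3 7 9 4)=[14, 5, 2, 7, 1, 3, 6, 9, 8, 4, 0, 11, 12, 13, 16, 15, 10]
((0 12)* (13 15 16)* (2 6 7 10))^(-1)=(0 12)(2 10 7 6)(13 16 15)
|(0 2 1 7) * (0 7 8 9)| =5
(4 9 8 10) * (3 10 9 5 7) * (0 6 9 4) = (0 6 9 8 4 5 7 3 10) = [6, 1, 2, 10, 5, 7, 9, 3, 4, 8, 0]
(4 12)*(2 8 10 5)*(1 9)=(1 9)(2 8 10 5)(4 12)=[0, 9, 8, 3, 12, 2, 6, 7, 10, 1, 5, 11, 4]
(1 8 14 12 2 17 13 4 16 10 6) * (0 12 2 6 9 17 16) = [12, 8, 16, 3, 0, 5, 1, 7, 14, 17, 9, 11, 6, 4, 2, 15, 10, 13] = (0 12 6 1 8 14 2 16 10 9 17 13 4)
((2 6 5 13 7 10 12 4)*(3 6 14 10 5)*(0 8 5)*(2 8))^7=((0 2 14 10 12 4 8 5 13 7)(3 6))^7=(0 5 12 2 13 4 14 7 8 10)(3 6)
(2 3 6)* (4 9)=(2 3 6)(4 9)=[0, 1, 3, 6, 9, 5, 2, 7, 8, 4]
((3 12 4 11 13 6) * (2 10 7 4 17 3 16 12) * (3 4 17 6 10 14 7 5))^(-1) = ((2 14 7 17 4 11 13 10 5 3)(6 16 12))^(-1) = (2 3 5 10 13 11 4 17 7 14)(6 12 16)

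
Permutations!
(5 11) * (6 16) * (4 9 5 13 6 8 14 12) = (4 9 5 11 13 6 16 8 14 12) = [0, 1, 2, 3, 9, 11, 16, 7, 14, 5, 10, 13, 4, 6, 12, 15, 8]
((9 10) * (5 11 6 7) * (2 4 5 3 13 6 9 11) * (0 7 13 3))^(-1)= ((0 7)(2 4 5)(6 13)(9 10 11))^(-1)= (0 7)(2 5 4)(6 13)(9 11 10)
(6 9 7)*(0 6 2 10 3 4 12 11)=(0 6 9 7 2 10 3 4 12 11)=[6, 1, 10, 4, 12, 5, 9, 2, 8, 7, 3, 0, 11]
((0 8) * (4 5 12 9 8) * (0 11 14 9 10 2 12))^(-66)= ((0 4 5)(2 12 10)(8 11 14 9))^(-66)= (8 14)(9 11)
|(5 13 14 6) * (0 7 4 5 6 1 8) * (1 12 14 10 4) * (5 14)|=|(0 7 1 8)(4 14 12 5 13 10)|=12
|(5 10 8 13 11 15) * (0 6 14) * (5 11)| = 12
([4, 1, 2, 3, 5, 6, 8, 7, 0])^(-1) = [8, 1, 2, 3, 0, 4, 5, 7, 6]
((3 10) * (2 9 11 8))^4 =(11)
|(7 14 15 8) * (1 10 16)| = 12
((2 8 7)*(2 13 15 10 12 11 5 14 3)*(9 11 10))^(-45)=((2 8 7 13 15 9 11 5 14 3)(10 12))^(-45)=(2 9)(3 15)(5 7)(8 11)(10 12)(13 14)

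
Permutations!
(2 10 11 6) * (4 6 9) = (2 10 11 9 4 6) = [0, 1, 10, 3, 6, 5, 2, 7, 8, 4, 11, 9]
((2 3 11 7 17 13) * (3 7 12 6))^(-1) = (2 13 17 7)(3 6 12 11)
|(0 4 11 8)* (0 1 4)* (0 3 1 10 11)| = |(0 3 1 4)(8 10 11)| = 12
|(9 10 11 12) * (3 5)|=|(3 5)(9 10 11 12)|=4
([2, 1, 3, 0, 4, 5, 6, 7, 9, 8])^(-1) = (0 3 2)(8 9)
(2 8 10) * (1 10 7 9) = (1 10 2 8 7 9) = [0, 10, 8, 3, 4, 5, 6, 9, 7, 1, 2]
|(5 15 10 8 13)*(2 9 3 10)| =8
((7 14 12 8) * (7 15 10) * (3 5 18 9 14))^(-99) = ((3 5 18 9 14 12 8 15 10 7))^(-99) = (3 5 18 9 14 12 8 15 10 7)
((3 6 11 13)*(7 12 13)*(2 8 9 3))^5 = (2 11 8 7 9 12 3 13 6) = ((2 8 9 3 6 11 7 12 13))^5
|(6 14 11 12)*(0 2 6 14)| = |(0 2 6)(11 12 14)| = 3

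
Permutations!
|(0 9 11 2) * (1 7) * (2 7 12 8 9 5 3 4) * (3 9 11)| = 30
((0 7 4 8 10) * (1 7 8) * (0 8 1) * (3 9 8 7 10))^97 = ((0 1 10 7 4)(3 9 8))^97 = (0 10 4 1 7)(3 9 8)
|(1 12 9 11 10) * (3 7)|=|(1 12 9 11 10)(3 7)|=10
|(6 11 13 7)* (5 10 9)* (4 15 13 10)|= |(4 15 13 7 6 11 10 9 5)|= 9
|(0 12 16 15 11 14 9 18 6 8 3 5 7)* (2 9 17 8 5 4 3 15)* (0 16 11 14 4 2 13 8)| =17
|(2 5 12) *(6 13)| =|(2 5 12)(6 13)| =6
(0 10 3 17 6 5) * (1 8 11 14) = (0 10 3 17 6 5)(1 8 11 14) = [10, 8, 2, 17, 4, 0, 5, 7, 11, 9, 3, 14, 12, 13, 1, 15, 16, 6]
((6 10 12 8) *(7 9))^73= (6 10 12 8)(7 9)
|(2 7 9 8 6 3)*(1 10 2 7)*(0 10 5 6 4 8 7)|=14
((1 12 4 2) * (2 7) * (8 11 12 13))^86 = (1 7 12 8)(2 4 11 13)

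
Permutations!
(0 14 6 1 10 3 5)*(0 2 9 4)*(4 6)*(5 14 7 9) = [7, 10, 5, 14, 0, 2, 1, 9, 8, 6, 3, 11, 12, 13, 4] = (0 7 9 6 1 10 3 14 4)(2 5)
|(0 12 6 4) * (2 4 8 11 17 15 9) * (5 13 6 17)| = |(0 12 17 15 9 2 4)(5 13 6 8 11)| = 35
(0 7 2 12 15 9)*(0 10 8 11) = (0 7 2 12 15 9 10 8 11) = [7, 1, 12, 3, 4, 5, 6, 2, 11, 10, 8, 0, 15, 13, 14, 9]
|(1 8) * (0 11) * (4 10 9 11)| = 10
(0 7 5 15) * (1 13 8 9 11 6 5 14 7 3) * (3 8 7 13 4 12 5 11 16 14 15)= (0 8 9 16 14 13 7 15)(1 4 12 5 3)(6 11)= [8, 4, 2, 1, 12, 3, 11, 15, 9, 16, 10, 6, 5, 7, 13, 0, 14]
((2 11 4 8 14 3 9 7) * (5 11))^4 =(2 8 7 4 9 11 3 5 14)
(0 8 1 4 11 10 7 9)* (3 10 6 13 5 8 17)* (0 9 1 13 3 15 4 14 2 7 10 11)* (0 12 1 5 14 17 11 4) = (0 11 6 3 4 12 1 17 15)(2 7 5 8 13 14) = [11, 17, 7, 4, 12, 8, 3, 5, 13, 9, 10, 6, 1, 14, 2, 0, 16, 15]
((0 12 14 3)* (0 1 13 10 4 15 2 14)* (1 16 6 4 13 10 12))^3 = (0 13 1 12 10)(2 16 15 3 4 14 6)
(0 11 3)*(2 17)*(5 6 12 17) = [11, 1, 5, 0, 4, 6, 12, 7, 8, 9, 10, 3, 17, 13, 14, 15, 16, 2] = (0 11 3)(2 5 6 12 17)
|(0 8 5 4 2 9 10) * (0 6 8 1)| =|(0 1)(2 9 10 6 8 5 4)| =14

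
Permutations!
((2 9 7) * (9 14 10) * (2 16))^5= (2 16 7 9 10 14)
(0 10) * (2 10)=(0 2 10)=[2, 1, 10, 3, 4, 5, 6, 7, 8, 9, 0]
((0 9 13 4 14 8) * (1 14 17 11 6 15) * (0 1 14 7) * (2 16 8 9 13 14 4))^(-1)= ((0 13 2 16 8 1 7)(4 17 11 6 15)(9 14))^(-1)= (0 7 1 8 16 2 13)(4 15 6 11 17)(9 14)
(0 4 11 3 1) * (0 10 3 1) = (0 4 11 1 10 3) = [4, 10, 2, 0, 11, 5, 6, 7, 8, 9, 3, 1]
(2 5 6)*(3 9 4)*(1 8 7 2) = [0, 8, 5, 9, 3, 6, 1, 2, 7, 4] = (1 8 7 2 5 6)(3 9 4)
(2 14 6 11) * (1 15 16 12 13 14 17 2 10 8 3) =[0, 15, 17, 1, 4, 5, 11, 7, 3, 9, 8, 10, 13, 14, 6, 16, 12, 2] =(1 15 16 12 13 14 6 11 10 8 3)(2 17)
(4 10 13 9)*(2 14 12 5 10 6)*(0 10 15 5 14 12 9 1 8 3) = (0 10 13 1 8 3)(2 12 14 9 4 6)(5 15) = [10, 8, 12, 0, 6, 15, 2, 7, 3, 4, 13, 11, 14, 1, 9, 5]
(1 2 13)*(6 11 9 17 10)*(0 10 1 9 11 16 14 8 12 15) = (0 10 6 16 14 8 12 15)(1 2 13 9 17) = [10, 2, 13, 3, 4, 5, 16, 7, 12, 17, 6, 11, 15, 9, 8, 0, 14, 1]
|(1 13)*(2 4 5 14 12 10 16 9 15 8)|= 10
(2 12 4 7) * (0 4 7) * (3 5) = [4, 1, 12, 5, 0, 3, 6, 2, 8, 9, 10, 11, 7] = (0 4)(2 12 7)(3 5)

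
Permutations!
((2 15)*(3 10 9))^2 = (15)(3 9 10)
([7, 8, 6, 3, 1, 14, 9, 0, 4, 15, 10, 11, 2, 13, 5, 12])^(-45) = [7, 1, 2, 3, 4, 14, 6, 0, 8, 9, 10, 11, 12, 13, 5, 15]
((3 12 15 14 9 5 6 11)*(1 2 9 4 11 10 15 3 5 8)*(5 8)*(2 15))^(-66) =((1 15 14 4 11 8)(2 9 5 6 10)(3 12))^(-66) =(15)(2 10 6 5 9)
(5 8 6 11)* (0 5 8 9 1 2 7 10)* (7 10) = (0 5 9 1 2 10)(6 11 8) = [5, 2, 10, 3, 4, 9, 11, 7, 6, 1, 0, 8]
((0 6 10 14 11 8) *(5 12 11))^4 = (0 5)(6 12)(8 14)(10 11)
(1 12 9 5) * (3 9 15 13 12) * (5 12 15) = (1 3 9 12 5)(13 15) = [0, 3, 2, 9, 4, 1, 6, 7, 8, 12, 10, 11, 5, 15, 14, 13]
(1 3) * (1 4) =[0, 3, 2, 4, 1] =(1 3 4)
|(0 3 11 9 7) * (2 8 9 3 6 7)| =6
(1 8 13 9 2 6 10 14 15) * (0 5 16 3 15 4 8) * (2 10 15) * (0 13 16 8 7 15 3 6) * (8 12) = (0 5 12 8 16 6 3 2)(1 13 9 10 14 4 7 15) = [5, 13, 0, 2, 7, 12, 3, 15, 16, 10, 14, 11, 8, 9, 4, 1, 6]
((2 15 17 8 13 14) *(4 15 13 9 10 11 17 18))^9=((2 13 14)(4 15 18)(8 9 10 11 17))^9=(18)(8 17 11 10 9)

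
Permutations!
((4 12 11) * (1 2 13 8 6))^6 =((1 2 13 8 6)(4 12 11))^6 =(1 2 13 8 6)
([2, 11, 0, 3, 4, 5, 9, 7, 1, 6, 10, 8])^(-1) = [2, 8, 0, 3, 4, 5, 9, 7, 11, 6, 10, 1]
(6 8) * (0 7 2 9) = (0 7 2 9)(6 8) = [7, 1, 9, 3, 4, 5, 8, 2, 6, 0]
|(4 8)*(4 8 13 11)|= |(4 13 11)|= 3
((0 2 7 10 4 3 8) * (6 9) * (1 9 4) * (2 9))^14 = ((0 9 6 4 3 8)(1 2 7 10))^14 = (0 6 3)(1 7)(2 10)(4 8 9)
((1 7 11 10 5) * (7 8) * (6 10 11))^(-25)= (11)(1 5 10 6 7 8)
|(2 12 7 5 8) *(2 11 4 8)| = 12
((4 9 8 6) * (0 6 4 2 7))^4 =((0 6 2 7)(4 9 8))^4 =(4 9 8)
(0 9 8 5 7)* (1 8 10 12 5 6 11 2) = (0 9 10 12 5 7)(1 8 6 11 2) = [9, 8, 1, 3, 4, 7, 11, 0, 6, 10, 12, 2, 5]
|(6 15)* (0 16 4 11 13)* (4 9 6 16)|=4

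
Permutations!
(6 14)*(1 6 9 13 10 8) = [0, 6, 2, 3, 4, 5, 14, 7, 1, 13, 8, 11, 12, 10, 9] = (1 6 14 9 13 10 8)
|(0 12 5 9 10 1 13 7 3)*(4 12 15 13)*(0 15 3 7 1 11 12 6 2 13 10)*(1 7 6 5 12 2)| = 13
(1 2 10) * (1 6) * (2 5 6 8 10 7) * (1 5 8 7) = (1 8 10 7 2)(5 6) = [0, 8, 1, 3, 4, 6, 5, 2, 10, 9, 7]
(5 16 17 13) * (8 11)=[0, 1, 2, 3, 4, 16, 6, 7, 11, 9, 10, 8, 12, 5, 14, 15, 17, 13]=(5 16 17 13)(8 11)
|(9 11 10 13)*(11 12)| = 5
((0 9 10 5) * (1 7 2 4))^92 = ((0 9 10 5)(1 7 2 4))^92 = (10)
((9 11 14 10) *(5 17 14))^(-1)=((5 17 14 10 9 11))^(-1)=(5 11 9 10 14 17)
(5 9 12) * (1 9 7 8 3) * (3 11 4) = (1 9 12 5 7 8 11 4 3) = [0, 9, 2, 1, 3, 7, 6, 8, 11, 12, 10, 4, 5]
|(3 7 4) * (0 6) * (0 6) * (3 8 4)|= |(3 7)(4 8)|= 2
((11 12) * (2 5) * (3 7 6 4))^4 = (12) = ((2 5)(3 7 6 4)(11 12))^4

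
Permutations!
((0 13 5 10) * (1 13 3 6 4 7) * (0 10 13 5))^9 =(0 3 6 4 7 1 5 13)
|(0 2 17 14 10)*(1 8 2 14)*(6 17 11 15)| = |(0 14 10)(1 8 2 11 15 6 17)| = 21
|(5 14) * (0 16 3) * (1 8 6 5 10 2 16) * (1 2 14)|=|(0 2 16 3)(1 8 6 5)(10 14)|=4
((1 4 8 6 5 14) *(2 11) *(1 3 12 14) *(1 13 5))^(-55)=((1 4 8 6)(2 11)(3 12 14)(5 13))^(-55)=(1 4 8 6)(2 11)(3 14 12)(5 13)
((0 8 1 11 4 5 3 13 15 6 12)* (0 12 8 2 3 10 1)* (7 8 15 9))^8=(15)(0 2 3 13 9 7 8)(1 5 11 10 4)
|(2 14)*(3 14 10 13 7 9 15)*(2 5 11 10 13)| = 10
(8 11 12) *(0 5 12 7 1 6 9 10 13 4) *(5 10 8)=(0 10 13 4)(1 6 9 8 11 7)(5 12)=[10, 6, 2, 3, 0, 12, 9, 1, 11, 8, 13, 7, 5, 4]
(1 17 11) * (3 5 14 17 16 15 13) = [0, 16, 2, 5, 4, 14, 6, 7, 8, 9, 10, 1, 12, 3, 17, 13, 15, 11] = (1 16 15 13 3 5 14 17 11)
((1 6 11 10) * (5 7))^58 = (1 11)(6 10)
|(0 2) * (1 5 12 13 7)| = |(0 2)(1 5 12 13 7)| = 10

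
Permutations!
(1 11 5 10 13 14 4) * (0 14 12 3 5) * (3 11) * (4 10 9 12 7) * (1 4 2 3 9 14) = (0 1 9 12 11)(2 3 5 14 10 13 7) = [1, 9, 3, 5, 4, 14, 6, 2, 8, 12, 13, 0, 11, 7, 10]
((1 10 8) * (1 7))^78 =(1 8)(7 10) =((1 10 8 7))^78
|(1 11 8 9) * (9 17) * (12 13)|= 10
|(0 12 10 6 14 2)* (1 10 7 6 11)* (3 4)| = 6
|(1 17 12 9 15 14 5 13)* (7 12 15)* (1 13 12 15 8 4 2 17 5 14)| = 12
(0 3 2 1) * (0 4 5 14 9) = (0 3 2 1 4 5 14 9) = [3, 4, 1, 2, 5, 14, 6, 7, 8, 0, 10, 11, 12, 13, 9]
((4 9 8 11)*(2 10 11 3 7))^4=(2 9)(3 11)(4 7)(8 10)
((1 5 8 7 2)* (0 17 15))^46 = (0 17 15)(1 5 8 7 2)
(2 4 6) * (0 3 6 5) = [3, 1, 4, 6, 5, 0, 2] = (0 3 6 2 4 5)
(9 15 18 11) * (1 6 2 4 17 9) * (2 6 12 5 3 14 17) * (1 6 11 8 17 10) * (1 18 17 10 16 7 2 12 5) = (1 5 3 14 16 7 2 4 12)(6 11)(8 10 18)(9 15 17) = [0, 5, 4, 14, 12, 3, 11, 2, 10, 15, 18, 6, 1, 13, 16, 17, 7, 9, 8]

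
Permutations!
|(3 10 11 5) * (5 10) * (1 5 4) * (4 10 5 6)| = |(1 6 4)(3 10 11 5)| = 12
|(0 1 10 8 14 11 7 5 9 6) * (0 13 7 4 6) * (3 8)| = 13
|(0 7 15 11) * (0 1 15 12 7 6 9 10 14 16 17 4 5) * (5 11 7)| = |(0 6 9 10 14 16 17 4 11 1 15 7 12 5)| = 14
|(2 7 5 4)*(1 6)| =4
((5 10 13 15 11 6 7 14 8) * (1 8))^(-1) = (1 14 7 6 11 15 13 10 5 8)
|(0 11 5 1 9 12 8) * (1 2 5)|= |(0 11 1 9 12 8)(2 5)|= 6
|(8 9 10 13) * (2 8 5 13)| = 4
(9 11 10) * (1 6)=(1 6)(9 11 10)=[0, 6, 2, 3, 4, 5, 1, 7, 8, 11, 9, 10]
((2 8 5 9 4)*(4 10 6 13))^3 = (2 9 13 8 10 4 5 6)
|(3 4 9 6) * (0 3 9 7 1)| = 10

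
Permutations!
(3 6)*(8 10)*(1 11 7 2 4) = (1 11 7 2 4)(3 6)(8 10) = [0, 11, 4, 6, 1, 5, 3, 2, 10, 9, 8, 7]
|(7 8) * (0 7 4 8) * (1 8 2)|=4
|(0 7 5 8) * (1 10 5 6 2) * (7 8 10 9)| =|(0 8)(1 9 7 6 2)(5 10)| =10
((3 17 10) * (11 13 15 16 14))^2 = (3 10 17)(11 15 14 13 16)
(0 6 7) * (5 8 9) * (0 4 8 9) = (0 6 7 4 8)(5 9) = [6, 1, 2, 3, 8, 9, 7, 4, 0, 5]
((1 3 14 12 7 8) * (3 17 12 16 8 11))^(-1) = ((1 17 12 7 11 3 14 16 8))^(-1) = (1 8 16 14 3 11 7 12 17)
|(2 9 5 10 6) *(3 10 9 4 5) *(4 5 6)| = |(2 5 9 3 10 4 6)| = 7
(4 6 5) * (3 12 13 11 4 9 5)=(3 12 13 11 4 6)(5 9)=[0, 1, 2, 12, 6, 9, 3, 7, 8, 5, 10, 4, 13, 11]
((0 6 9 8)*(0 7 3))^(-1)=((0 6 9 8 7 3))^(-1)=(0 3 7 8 9 6)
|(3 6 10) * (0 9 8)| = 3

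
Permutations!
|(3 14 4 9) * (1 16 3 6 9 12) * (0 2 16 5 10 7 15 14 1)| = |(0 2 16 3 1 5 10 7 15 14 4 12)(6 9)| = 12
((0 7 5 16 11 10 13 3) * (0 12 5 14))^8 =(0 14 7)(3 12 5 16 11 10 13)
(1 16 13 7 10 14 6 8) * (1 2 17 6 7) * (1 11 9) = (1 16 13 11 9)(2 17 6 8)(7 10 14) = [0, 16, 17, 3, 4, 5, 8, 10, 2, 1, 14, 9, 12, 11, 7, 15, 13, 6]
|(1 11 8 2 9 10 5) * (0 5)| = 8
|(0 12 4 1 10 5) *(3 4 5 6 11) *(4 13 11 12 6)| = |(0 6 12 5)(1 10 4)(3 13 11)| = 12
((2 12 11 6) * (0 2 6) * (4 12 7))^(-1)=(0 11 12 4 7 2)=((0 2 7 4 12 11))^(-1)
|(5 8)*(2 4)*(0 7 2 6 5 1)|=8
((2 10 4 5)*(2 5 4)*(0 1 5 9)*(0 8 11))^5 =(0 11 8 9 5 1)(2 10)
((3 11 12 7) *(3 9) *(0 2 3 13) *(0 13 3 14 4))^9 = (0 2 14 4)(3 9 7 12 11)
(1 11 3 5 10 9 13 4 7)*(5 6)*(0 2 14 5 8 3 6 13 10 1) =(0 2 14 5 1 11 6 8 3 13 4 7)(9 10) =[2, 11, 14, 13, 7, 1, 8, 0, 3, 10, 9, 6, 12, 4, 5]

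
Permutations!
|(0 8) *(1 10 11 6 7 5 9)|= |(0 8)(1 10 11 6 7 5 9)|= 14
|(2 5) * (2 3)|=3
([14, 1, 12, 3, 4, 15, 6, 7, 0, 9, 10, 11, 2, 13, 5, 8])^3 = [15, 1, 12, 3, 4, 0, 6, 7, 5, 9, 10, 11, 2, 13, 8, 14]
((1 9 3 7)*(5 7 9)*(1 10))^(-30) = ((1 5 7 10)(3 9))^(-30) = (1 7)(5 10)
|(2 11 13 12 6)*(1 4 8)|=|(1 4 8)(2 11 13 12 6)|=15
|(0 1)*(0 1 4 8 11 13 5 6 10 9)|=|(0 4 8 11 13 5 6 10 9)|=9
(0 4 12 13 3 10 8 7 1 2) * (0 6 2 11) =(0 4 12 13 3 10 8 7 1 11)(2 6) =[4, 11, 6, 10, 12, 5, 2, 1, 7, 9, 8, 0, 13, 3]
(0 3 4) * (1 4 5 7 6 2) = [3, 4, 1, 5, 0, 7, 2, 6] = (0 3 5 7 6 2 1 4)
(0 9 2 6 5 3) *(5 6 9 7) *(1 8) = [7, 8, 9, 0, 4, 3, 6, 5, 1, 2] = (0 7 5 3)(1 8)(2 9)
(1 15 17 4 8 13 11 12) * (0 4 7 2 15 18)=[4, 18, 15, 3, 8, 5, 6, 2, 13, 9, 10, 12, 1, 11, 14, 17, 16, 7, 0]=(0 4 8 13 11 12 1 18)(2 15 17 7)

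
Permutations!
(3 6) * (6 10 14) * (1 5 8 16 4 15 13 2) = (1 5 8 16 4 15 13 2)(3 10 14 6) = [0, 5, 1, 10, 15, 8, 3, 7, 16, 9, 14, 11, 12, 2, 6, 13, 4]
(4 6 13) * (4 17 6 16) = (4 16)(6 13 17) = [0, 1, 2, 3, 16, 5, 13, 7, 8, 9, 10, 11, 12, 17, 14, 15, 4, 6]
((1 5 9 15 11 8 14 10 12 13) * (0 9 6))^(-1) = ((0 9 15 11 8 14 10 12 13 1 5 6))^(-1) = (0 6 5 1 13 12 10 14 8 11 15 9)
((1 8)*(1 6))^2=(1 6 8)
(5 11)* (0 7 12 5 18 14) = (0 7 12 5 11 18 14) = [7, 1, 2, 3, 4, 11, 6, 12, 8, 9, 10, 18, 5, 13, 0, 15, 16, 17, 14]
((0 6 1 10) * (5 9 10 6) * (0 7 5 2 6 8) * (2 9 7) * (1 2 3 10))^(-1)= ((0 9 1 8)(2 6)(3 10)(5 7))^(-1)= (0 8 1 9)(2 6)(3 10)(5 7)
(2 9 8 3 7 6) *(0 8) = [8, 1, 9, 7, 4, 5, 2, 6, 3, 0] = (0 8 3 7 6 2 9)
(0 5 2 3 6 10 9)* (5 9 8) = [9, 1, 3, 6, 4, 2, 10, 7, 5, 0, 8] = (0 9)(2 3 6 10 8 5)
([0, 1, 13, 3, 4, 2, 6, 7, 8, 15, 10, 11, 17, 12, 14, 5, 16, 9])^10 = [0, 1, 17, 3, 4, 12, 6, 7, 8, 2, 10, 11, 15, 9, 14, 13, 16, 5]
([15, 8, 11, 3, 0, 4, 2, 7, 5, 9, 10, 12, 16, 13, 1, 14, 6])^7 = [0, 1, 12, 3, 4, 5, 11, 7, 8, 9, 10, 16, 6, 13, 14, 15, 2]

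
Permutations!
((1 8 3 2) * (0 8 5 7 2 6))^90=((0 8 3 6)(1 5 7 2))^90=(0 3)(1 7)(2 5)(6 8)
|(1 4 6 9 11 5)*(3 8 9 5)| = 4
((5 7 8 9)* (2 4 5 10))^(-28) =((2 4 5 7 8 9 10))^(-28) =(10)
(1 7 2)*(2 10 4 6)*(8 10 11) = (1 7 11 8 10 4 6 2) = [0, 7, 1, 3, 6, 5, 2, 11, 10, 9, 4, 8]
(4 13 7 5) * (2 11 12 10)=[0, 1, 11, 3, 13, 4, 6, 5, 8, 9, 2, 12, 10, 7]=(2 11 12 10)(4 13 7 5)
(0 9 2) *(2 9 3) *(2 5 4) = (9)(0 3 5 4 2) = [3, 1, 0, 5, 2, 4, 6, 7, 8, 9]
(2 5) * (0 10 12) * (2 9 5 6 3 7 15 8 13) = (0 10 12)(2 6 3 7 15 8 13)(5 9) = [10, 1, 6, 7, 4, 9, 3, 15, 13, 5, 12, 11, 0, 2, 14, 8]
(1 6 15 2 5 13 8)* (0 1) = (0 1 6 15 2 5 13 8) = [1, 6, 5, 3, 4, 13, 15, 7, 0, 9, 10, 11, 12, 8, 14, 2]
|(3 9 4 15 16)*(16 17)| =|(3 9 4 15 17 16)| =6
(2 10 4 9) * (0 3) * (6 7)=(0 3)(2 10 4 9)(6 7)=[3, 1, 10, 0, 9, 5, 7, 6, 8, 2, 4]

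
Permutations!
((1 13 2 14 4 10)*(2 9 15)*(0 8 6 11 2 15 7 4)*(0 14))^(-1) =(15)(0 2 11 6 8)(1 10 4 7 9 13)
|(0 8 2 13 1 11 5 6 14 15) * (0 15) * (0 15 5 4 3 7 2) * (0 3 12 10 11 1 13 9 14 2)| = |(0 8 3 7)(2 9 14 15 5 6)(4 12 10 11)| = 12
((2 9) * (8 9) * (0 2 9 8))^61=(9)(0 2)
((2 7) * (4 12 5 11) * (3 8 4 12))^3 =(12)(2 7)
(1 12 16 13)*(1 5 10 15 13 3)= (1 12 16 3)(5 10 15 13)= [0, 12, 2, 1, 4, 10, 6, 7, 8, 9, 15, 11, 16, 5, 14, 13, 3]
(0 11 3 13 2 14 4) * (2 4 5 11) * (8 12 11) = (0 2 14 5 8 12 11 3 13 4) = [2, 1, 14, 13, 0, 8, 6, 7, 12, 9, 10, 3, 11, 4, 5]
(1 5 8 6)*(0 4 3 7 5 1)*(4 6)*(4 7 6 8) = (0 8 7 5 4 3 6) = [8, 1, 2, 6, 3, 4, 0, 5, 7]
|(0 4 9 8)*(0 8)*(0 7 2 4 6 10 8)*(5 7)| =|(0 6 10 8)(2 4 9 5 7)| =20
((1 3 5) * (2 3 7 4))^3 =((1 7 4 2 3 5))^3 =(1 2)(3 7)(4 5)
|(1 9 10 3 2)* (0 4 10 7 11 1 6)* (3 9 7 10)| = 30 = |(0 4 3 2 6)(1 7 11)(9 10)|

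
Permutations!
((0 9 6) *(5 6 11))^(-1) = (0 6 5 11 9)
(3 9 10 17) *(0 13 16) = (0 13 16)(3 9 10 17) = [13, 1, 2, 9, 4, 5, 6, 7, 8, 10, 17, 11, 12, 16, 14, 15, 0, 3]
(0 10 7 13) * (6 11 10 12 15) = (0 12 15 6 11 10 7 13) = [12, 1, 2, 3, 4, 5, 11, 13, 8, 9, 7, 10, 15, 0, 14, 6]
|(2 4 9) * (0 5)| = 6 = |(0 5)(2 4 9)|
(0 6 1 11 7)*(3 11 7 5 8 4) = [6, 7, 2, 11, 3, 8, 1, 0, 4, 9, 10, 5] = (0 6 1 7)(3 11 5 8 4)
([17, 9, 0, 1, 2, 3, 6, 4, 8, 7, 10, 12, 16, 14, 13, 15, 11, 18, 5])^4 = [3, 2, 5, 4, 18, 7, 6, 17, 8, 0, 10, 12, 16, 13, 14, 15, 11, 1, 9]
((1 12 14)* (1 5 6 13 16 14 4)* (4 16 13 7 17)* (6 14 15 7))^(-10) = ((1 12 16 15 7 17 4)(5 14))^(-10) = (1 7 12 17 16 4 15)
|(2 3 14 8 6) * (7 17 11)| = |(2 3 14 8 6)(7 17 11)| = 15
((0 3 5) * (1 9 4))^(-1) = ((0 3 5)(1 9 4))^(-1) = (0 5 3)(1 4 9)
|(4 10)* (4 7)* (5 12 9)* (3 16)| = |(3 16)(4 10 7)(5 12 9)| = 6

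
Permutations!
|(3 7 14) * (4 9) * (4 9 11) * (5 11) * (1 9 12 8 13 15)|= 6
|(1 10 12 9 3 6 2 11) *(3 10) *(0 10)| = |(0 10 12 9)(1 3 6 2 11)| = 20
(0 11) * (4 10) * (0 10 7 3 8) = (0 11 10 4 7 3 8) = [11, 1, 2, 8, 7, 5, 6, 3, 0, 9, 4, 10]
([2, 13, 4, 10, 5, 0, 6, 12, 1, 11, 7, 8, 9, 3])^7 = (0 5 4 2)(1 11 12 10 13 8 9 7 3)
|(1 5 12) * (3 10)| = |(1 5 12)(3 10)| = 6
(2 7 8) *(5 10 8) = [0, 1, 7, 3, 4, 10, 6, 5, 2, 9, 8] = (2 7 5 10 8)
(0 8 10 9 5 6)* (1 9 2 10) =[8, 9, 10, 3, 4, 6, 0, 7, 1, 5, 2] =(0 8 1 9 5 6)(2 10)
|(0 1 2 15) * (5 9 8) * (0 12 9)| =8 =|(0 1 2 15 12 9 8 5)|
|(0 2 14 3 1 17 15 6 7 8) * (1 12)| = 11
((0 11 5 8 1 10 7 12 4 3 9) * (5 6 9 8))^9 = ((0 11 6 9)(1 10 7 12 4 3 8))^9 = (0 11 6 9)(1 7 4 8 10 12 3)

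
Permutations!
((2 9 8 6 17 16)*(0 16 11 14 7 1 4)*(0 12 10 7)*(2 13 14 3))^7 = ((0 16 13 14)(1 4 12 10 7)(2 9 8 6 17 11 3))^7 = (17)(0 14 13 16)(1 12 7 4 10)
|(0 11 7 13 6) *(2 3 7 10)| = |(0 11 10 2 3 7 13 6)| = 8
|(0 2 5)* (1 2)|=4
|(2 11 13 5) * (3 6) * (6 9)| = 12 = |(2 11 13 5)(3 9 6)|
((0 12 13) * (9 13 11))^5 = (13)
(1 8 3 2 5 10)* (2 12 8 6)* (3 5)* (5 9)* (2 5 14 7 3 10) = (1 6 5 2 10)(3 12 8 9 14 7) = [0, 6, 10, 12, 4, 2, 5, 3, 9, 14, 1, 11, 8, 13, 7]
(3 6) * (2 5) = (2 5)(3 6) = [0, 1, 5, 6, 4, 2, 3]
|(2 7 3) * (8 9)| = 6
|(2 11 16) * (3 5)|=|(2 11 16)(3 5)|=6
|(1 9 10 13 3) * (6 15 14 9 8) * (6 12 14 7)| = |(1 8 12 14 9 10 13 3)(6 15 7)| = 24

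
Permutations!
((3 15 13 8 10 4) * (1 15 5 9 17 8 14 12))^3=(1 14 15 12 13)(3 17 4 9 10 5 8)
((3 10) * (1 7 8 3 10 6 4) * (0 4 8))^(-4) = ((10)(0 4 1 7)(3 6 8))^(-4) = (10)(3 8 6)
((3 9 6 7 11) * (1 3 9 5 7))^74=(1 11 3 9 5 6 7)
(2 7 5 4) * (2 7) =(4 7 5) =[0, 1, 2, 3, 7, 4, 6, 5]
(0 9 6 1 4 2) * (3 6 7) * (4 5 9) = (0 4 2)(1 5 9 7 3 6) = [4, 5, 0, 6, 2, 9, 1, 3, 8, 7]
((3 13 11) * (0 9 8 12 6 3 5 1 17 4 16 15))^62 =((0 9 8 12 6 3 13 11 5 1 17 4 16 15))^62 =(0 13 16 6 17 8 5)(1 9 11 15 3 4 12)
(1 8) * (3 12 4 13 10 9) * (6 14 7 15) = (1 8)(3 12 4 13 10 9)(6 14 7 15) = [0, 8, 2, 12, 13, 5, 14, 15, 1, 3, 9, 11, 4, 10, 7, 6]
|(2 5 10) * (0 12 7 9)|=12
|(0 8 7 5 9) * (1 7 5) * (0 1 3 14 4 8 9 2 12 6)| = 12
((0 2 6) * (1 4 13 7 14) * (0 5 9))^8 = ((0 2 6 5 9)(1 4 13 7 14))^8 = (0 5 2 9 6)(1 7 4 14 13)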